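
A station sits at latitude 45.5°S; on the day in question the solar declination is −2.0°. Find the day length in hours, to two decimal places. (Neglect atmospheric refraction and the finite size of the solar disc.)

−tan φ tan δ = −(-1.0176)(-0.0349) = -0.0355; H_s = arccos(-0.0355) = 92.03°.
Day length = 2 H_s / 15° h⁻¹ = 184.06° / 15 = 12.271 h.

12.27 hours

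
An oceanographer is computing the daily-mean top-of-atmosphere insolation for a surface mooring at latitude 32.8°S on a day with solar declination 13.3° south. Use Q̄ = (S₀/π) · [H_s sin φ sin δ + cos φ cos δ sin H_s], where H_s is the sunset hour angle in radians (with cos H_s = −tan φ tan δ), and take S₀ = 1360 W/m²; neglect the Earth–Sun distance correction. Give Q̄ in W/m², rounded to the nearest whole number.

443 W/m²

cos H_s = −tan(-32.8°) · tan(-13.3°) = -0.1523, so H_s = arccos(-0.1523) = 98.76°. In radians, H_s = 1.7237.
H_s sin φ sin δ = 1.7237 × -0.5417 × -0.2300 = 0.2148.
cos φ cos δ sin H_s = 0.8406 × 0.9732 × 0.9883 = 0.8085.
Q̄ = (1360/π) × (0.2148 + 0.8085) = 432.90 × 1.0233 = 442.99 W/m².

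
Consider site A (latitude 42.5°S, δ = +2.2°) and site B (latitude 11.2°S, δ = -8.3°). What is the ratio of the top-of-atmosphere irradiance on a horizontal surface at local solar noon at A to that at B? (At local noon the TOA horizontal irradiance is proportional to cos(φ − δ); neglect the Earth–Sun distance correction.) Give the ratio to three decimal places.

A: cos θ_z = cos(-42.5° − (2.2°)) = 0.7108.
B: cos θ_z = cos(-11.2° − (-8.3°)) = 0.9987.
Ratio A/B = 0.7108 / 0.9987 = 0.7117.

0.712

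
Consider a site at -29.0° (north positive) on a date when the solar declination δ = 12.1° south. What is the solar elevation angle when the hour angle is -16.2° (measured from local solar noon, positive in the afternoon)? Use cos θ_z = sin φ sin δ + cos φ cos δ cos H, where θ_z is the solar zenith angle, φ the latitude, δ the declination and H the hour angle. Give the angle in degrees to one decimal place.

cos θ_z = sin(-29.0°) sin(-12.1°) + cos(-29.0°) cos(-12.1°) cos(-16.20°) = 0.1016 + 0.8212 = 0.9228.
θ_z = arccos(0.9228) = 22.66°, so the elevation is 90° − 22.66° = 67.34°.

67.3°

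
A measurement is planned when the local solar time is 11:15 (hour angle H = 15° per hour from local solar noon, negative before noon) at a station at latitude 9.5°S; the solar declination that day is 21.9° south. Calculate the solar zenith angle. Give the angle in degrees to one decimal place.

Hour angle H = 15° × (11.25 − 12) = -11.25°.
cos θ_z = sin φ sin δ + cos φ cos δ cos H = (-0.1650)(-0.3730) + (0.9863)(0.9278)(0.9808) = 0.9591.
θ_z = arccos(0.9591) = 16.44°.

16.4°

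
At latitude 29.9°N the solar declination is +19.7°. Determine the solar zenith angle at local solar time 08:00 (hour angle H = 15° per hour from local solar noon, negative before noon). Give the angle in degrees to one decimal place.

Hour angle H = 15° × (8 − 12) = -60.00°.
With φ = 29.9°, δ = 19.7°, H = -60.00°: sin φ sin δ = 0.1680, cos φ cos δ cos H = 0.4081, so cos θ_z = 0.5761.
θ_z = arccos(0.5761) = 54.82°.

54.8°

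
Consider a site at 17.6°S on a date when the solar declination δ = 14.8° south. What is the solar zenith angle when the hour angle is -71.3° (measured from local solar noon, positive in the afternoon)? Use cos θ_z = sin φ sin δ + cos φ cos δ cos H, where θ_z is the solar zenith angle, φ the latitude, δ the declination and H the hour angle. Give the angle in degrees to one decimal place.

cos θ_z = sin(-17.6°) sin(-14.8°) + cos(-17.6°) cos(-14.8°) cos(-71.30°) = 0.0772 + 0.2955 = 0.3727.
θ_z = arccos(0.3727) = 68.12°.

68.1°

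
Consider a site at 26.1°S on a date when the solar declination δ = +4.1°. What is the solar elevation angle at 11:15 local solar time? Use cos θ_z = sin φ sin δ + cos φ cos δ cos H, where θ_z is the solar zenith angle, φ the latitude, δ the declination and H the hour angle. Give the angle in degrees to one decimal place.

57.9°

Hour angle H = 15° × (11.25 − 12) = -11.25°.
With φ = -26.1°, δ = 4.1°, H = -11.25°: sin φ sin δ = -0.0315, cos φ cos δ cos H = 0.8785, so cos θ_z = 0.8470.
θ_z = arccos(0.8470) = 32.11°, so the elevation is 90° − 32.11° = 57.89°.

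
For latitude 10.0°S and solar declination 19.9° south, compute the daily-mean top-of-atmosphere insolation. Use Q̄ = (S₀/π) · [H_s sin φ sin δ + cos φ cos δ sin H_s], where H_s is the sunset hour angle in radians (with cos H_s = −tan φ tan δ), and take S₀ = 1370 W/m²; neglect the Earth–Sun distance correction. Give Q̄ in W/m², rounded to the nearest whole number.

445 W/m²

−tan φ tan δ = −(-0.1763)(-0.3620) = -0.0638; H_s = arccos(-0.0638) = 93.66°. In radians, H_s = 1.6347.
H_s sin φ sin δ = 1.6347 × -0.1736 × -0.3404 = 0.0966.
cos φ cos δ sin H_s = 0.9848 × 0.9403 × 0.9980 = 0.9242.
Q̄ = (1370/π) × (0.0966 + 0.9242) = 436.08 × 1.0208 = 445.15 W/m².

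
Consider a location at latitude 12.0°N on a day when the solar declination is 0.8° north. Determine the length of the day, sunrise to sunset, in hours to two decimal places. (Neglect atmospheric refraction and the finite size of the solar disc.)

cos H_s = −tan(12.0°) · tan(0.8°) = -0.0030, so H_s = arccos(-0.0030) = 90.17°.
Day length = 2 H_s / 15° h⁻¹ = 180.34° / 15 = 12.023 h.

12.02 hours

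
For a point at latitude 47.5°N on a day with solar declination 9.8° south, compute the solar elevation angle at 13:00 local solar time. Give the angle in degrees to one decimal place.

Hour angle H = 15° × (13 − 12) = 15.00°.
cos θ_z = sin φ sin δ + cos φ cos δ cos H = (0.7373)(-0.1702) + (0.6756)(0.9854)(0.9659) = 0.5175.
θ_z = arccos(0.5175) = 58.84°, so the elevation is 90° − 58.84° = 31.16°.

31.2°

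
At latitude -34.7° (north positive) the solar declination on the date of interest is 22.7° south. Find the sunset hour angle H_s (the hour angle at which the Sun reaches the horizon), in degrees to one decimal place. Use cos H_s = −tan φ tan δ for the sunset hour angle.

106.8°

cos H_s = −tan(-34.7°) · tan(-22.7°) = -0.2897, so H_s = arccos(-0.2897) = 106.84°.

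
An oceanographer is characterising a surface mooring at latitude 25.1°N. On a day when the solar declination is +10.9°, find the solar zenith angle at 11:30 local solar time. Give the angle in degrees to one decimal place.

Hour angle H = 15° × (11.5 − 12) = -7.50°.
cos θ_z = sin(25.1°) sin(10.9°) + cos(25.1°) cos(10.9°) cos(-7.50°) = 0.0802 + 0.8816 = 0.9618.
θ_z = arccos(0.9618) = 15.89°.

15.9°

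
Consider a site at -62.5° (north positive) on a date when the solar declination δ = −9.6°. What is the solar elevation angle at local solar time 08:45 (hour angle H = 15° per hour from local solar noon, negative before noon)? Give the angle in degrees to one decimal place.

Hour angle H = 15° × (8.75 − 12) = -48.75°.
cos θ_z = sin(-62.5°) sin(-9.6°) + cos(-62.5°) cos(-9.6°) cos(-48.75°) = 0.1479 + 0.3002 = 0.4481.
θ_z = arccos(0.4481) = 63.38°, so the elevation is 90° − 63.38° = 26.62°.

26.6°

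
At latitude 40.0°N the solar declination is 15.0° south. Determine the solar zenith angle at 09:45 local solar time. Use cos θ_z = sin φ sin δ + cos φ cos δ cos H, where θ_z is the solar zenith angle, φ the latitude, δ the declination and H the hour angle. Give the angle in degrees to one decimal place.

63.3°

Hour angle H = 15° × (9.75 − 12) = -33.75°.
With φ = 40.0°, δ = -15.0°, H = -33.75°: sin φ sin δ = -0.1664, cos φ cos δ cos H = 0.6152, so cos θ_z = 0.4488.
θ_z = arccos(0.4488) = 63.33°.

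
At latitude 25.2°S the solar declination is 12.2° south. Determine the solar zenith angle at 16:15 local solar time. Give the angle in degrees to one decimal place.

61.2°

Hour angle H = 15° × (16.25 − 12) = 63.75°.
cos θ_z = sin φ sin δ + cos φ cos δ cos H = (-0.4258)(-0.2113) + (0.9048)(0.9774)(0.4423) = 0.4811.
θ_z = arccos(0.4811) = 61.24°.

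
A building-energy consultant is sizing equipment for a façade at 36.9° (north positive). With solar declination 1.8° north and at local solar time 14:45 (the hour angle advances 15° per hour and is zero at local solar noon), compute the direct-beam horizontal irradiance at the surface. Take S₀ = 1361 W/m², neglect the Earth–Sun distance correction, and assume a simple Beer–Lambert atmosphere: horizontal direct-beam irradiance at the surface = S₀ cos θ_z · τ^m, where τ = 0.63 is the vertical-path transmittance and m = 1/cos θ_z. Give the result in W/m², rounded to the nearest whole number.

400 W/m²

Hour angle H = 15° × (14.75 − 12) = 41.25°.
cos θ_z = sin φ sin δ + cos φ cos δ cos H = (0.6004)(0.0314) + (0.7997)(0.9995)(0.7518) = 0.6198.
Air mass m = 1/cos θ_z = 1/0.6198 = 1.613; τ^m = 0.63^1.613 = 0.4746.
Surface direct beam = 1361 × 0.6198 × 0.4746 = 400.35 W/m².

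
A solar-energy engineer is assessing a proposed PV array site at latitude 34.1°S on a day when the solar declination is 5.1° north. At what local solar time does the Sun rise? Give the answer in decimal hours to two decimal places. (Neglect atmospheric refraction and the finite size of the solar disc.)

6.23 h

−tan φ tan δ = −(-0.6771)(0.0892) = 0.0604; H_s = arccos(0.0604) = 86.54°.
Sunrise is at 12 − H_s/15 = 12 − 5.769 = 6.231 h local solar time.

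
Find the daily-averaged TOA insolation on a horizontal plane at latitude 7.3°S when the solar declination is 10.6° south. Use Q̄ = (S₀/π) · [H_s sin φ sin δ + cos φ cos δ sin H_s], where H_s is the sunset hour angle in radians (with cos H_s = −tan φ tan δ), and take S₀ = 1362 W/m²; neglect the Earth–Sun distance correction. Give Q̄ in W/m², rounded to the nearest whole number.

−tan φ tan δ = −(-0.1281)(-0.1871) = -0.0240; H_s = arccos(-0.0240) = 91.38°. In radians, H_s = 1.5949.
H_s sin φ sin δ = 1.5949 × -0.1271 × -0.1840 = 0.0373.
cos φ cos δ sin H_s = 0.9919 × 0.9829 × 0.9997 = 0.9746.
Q̄ = (1362/π) × (0.0373 + 0.9746) = 433.54 × 1.0119 = 438.70 W/m².

439 W/m²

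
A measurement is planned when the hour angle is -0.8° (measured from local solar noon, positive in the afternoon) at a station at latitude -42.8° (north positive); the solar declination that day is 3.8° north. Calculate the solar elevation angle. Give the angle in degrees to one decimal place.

43.4°

cos θ_z = sin(-42.8°) sin(3.8°) + cos(-42.8°) cos(3.8°) cos(-0.80°) = -0.0450 + 0.7320 = 0.6870.
θ_z = arccos(0.6870) = 46.61°, so the elevation is 90° − 46.61° = 43.39°.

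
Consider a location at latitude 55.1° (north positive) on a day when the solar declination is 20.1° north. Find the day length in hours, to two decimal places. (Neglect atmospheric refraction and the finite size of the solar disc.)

16.22 hours

−tan φ tan δ = −(1.4335)(0.3659) = -0.5245; H_s = arccos(-0.5245) = 121.63°.
Day length = 2 H_s / 15° h⁻¹ = 243.26° / 15 = 16.217 h.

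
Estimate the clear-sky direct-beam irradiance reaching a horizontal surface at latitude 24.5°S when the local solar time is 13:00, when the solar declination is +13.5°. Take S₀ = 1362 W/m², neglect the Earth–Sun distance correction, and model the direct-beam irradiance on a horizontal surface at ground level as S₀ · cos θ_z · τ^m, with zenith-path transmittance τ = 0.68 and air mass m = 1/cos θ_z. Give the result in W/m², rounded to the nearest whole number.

621 W/m²

Hour angle H = 15° × (13 − 12) = 15.00°.
cos θ_z = sin(-24.5°) sin(13.5°) + cos(-24.5°) cos(13.5°) cos(15.00°) = -0.0968 + 0.8547 = 0.7579.
Air mass m = 1/cos θ_z = 1/0.7579 = 1.319; τ^m = 0.68^1.319 = 0.6013.
Surface direct beam = 1362 × 0.7579 × 0.6013 = 620.70 W/m².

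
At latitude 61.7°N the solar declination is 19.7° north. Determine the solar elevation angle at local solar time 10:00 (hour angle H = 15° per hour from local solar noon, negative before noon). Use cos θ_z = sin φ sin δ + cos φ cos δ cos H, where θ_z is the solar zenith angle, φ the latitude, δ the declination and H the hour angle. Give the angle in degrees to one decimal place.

Hour angle H = 15° × (10 − 12) = -30.00°.
cos θ_z = sin(61.7°) sin(19.7°) + cos(61.7°) cos(19.7°) cos(-30.00°) = 0.2968 + 0.3865 = 0.6833.
θ_z = arccos(0.6833) = 46.90°, so the elevation is 90° − 46.90° = 43.10°.

43.1°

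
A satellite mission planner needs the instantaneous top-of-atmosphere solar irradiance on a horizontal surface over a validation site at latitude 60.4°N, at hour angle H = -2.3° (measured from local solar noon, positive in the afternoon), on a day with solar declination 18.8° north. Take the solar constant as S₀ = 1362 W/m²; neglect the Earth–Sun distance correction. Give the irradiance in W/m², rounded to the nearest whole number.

1018 W/m²

With φ = 60.4°, δ = 18.8°, H = -2.30°: sin φ sin δ = 0.2802, cos φ cos δ cos H = 0.4672, so cos θ_z = 0.7474.
Top-of-atmosphere irradiance = S₀ cos θ_z = 1362 × 0.7474 = 1017.96 W/m².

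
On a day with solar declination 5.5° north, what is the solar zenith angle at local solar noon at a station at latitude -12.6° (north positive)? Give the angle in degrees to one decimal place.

At local solar noon the hour angle is zero, so the zenith angle is |φ − δ| = |-12.6° − (5.5°)| = 18.1°.

18.1°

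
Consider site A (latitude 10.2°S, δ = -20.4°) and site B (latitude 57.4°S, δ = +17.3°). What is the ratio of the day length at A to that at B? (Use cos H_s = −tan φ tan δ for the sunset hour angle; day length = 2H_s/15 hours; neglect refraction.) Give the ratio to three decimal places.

A: H_s = arccos(−tan -10.2° · tan -20.4°) = 93.84°, so 2H_s/15 = 12.5120 h.
B: H_s = arccos(−tan -57.4° · tan 17.3°) = 60.85°, so 2H_s/15 = 8.1133 h.
Ratio A/B = 12.5120 / 8.1133 = 1.5422.

1.542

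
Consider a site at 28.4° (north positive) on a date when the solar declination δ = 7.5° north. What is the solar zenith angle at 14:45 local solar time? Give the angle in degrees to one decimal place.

44.1°

Hour angle H = 15° × (14.75 − 12) = 41.25°.
With φ = 28.4°, δ = 7.5°, H = 41.25°: sin φ sin δ = 0.0621, cos φ cos δ cos H = 0.6557, so cos θ_z = 0.7178.
θ_z = arccos(0.7178) = 44.13°.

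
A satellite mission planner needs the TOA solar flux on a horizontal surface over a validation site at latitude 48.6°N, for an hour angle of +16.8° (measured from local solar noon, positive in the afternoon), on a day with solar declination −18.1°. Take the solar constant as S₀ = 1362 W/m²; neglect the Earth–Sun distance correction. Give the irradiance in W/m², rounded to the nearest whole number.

502 W/m²

With φ = 48.6°, δ = -18.1°, H = 16.80°: sin φ sin δ = -0.2330, cos φ cos δ cos H = 0.6018, so cos θ_z = 0.3688.
Top-of-atmosphere irradiance = S₀ cos θ_z = 1362 × 0.3688 = 502.31 W/m².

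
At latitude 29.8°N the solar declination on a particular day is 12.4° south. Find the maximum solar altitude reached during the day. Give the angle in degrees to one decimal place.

47.8°

At local solar noon the hour angle is zero, so the elevation is 90° − |φ − δ| = 90° − |29.8° − (-12.4°)| = 90° − 42.2° = 47.8°.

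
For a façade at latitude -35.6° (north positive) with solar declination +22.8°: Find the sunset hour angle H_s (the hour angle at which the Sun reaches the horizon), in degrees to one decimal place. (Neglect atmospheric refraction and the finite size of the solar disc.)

−tan φ tan δ = −(-0.7159)(0.4204) = 0.3010; H_s = arccos(0.3010) = 72.48°.

72.5°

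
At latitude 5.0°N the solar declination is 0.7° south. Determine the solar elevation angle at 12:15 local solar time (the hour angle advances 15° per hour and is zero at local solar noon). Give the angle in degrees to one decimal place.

Hour angle H = 15° × (12.25 − 12) = 3.75°.
cos θ_z = sin φ sin δ + cos φ cos δ cos H = (0.0872)(-0.0122) + (0.9962)(0.9999)(0.9979) = 0.9929.
θ_z = arccos(0.9929) = 6.83°, so the elevation is 90° − 6.83° = 83.17°.

83.2°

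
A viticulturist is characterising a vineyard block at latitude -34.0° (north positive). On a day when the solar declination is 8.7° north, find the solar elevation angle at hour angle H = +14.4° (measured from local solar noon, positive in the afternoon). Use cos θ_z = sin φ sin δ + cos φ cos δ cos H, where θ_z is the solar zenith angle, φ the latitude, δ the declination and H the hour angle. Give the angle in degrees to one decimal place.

45.2°

cos θ_z = sin(-34.0°) sin(8.7°) + cos(-34.0°) cos(8.7°) cos(14.40°) = -0.0846 + 0.7938 = 0.7092.
θ_z = arccos(0.7092) = 44.83°, so the elevation is 90° − 44.83° = 45.17°.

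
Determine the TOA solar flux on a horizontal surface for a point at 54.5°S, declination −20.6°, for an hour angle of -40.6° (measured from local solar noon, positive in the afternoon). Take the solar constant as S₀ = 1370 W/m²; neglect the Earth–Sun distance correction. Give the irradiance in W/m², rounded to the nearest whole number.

cos θ_z = sin(-54.5°) sin(-20.6°) + cos(-54.5°) cos(-20.6°) cos(-40.60°) = 0.2864 + 0.4127 = 0.6991.
Top-of-atmosphere irradiance = S₀ cos θ_z = 1370 × 0.6991 = 957.77 W/m².

958 W/m²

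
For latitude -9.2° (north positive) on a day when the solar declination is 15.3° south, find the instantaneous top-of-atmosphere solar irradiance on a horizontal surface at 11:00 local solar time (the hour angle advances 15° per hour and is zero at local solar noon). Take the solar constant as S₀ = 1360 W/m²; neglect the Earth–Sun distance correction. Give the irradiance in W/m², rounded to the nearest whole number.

1308 W/m²

Hour angle H = 15° × (11 − 12) = -15.00°.
cos θ_z = sin(-9.2°) sin(-15.3°) + cos(-9.2°) cos(-15.3°) cos(-15.00°) = 0.0422 + 0.9197 = 0.9619.
Top-of-atmosphere irradiance = S₀ cos θ_z = 1360 × 0.9619 = 1308.18 W/m².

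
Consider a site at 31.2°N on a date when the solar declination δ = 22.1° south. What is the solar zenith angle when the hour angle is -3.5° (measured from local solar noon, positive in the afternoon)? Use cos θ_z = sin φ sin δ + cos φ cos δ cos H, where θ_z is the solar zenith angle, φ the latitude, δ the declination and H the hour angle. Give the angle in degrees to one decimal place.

cos θ_z = sin φ sin δ + cos φ cos δ cos H = (0.5180)(-0.3762) + (0.8554)(0.9265)(0.9981) = 0.5962.
θ_z = arccos(0.5962) = 53.40°.

53.4°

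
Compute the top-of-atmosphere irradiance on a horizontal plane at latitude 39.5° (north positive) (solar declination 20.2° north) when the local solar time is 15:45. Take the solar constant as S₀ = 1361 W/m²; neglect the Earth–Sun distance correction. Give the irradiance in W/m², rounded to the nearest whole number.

Hour angle H = 15° × (15.75 − 12) = 56.25°.
cos θ_z = sin(39.5°) sin(20.2°) + cos(39.5°) cos(20.2°) cos(56.25°) = 0.2196 + 0.4023 = 0.6219.
Top-of-atmosphere irradiance = S₀ cos θ_z = 1361 × 0.6219 = 846.41 W/m².

846 W/m²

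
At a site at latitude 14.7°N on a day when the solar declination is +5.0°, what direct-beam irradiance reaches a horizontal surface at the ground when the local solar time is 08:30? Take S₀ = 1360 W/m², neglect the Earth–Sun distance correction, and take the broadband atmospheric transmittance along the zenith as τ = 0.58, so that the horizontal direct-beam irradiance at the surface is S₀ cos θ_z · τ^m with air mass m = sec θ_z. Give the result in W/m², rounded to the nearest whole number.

338 W/m²

Hour angle H = 15° × (8.5 − 12) = -52.50°.
cos θ_z = sin(14.7°) sin(5.0°) + cos(14.7°) cos(5.0°) cos(-52.50°) = 0.0221 + 0.5866 = 0.6087.
Air mass m = 1/cos θ_z = 1/0.6087 = 1.643; τ^m = 0.58^1.643 = 0.4086.
Surface direct beam = 1360 × 0.6087 × 0.4086 = 338.25 W/m².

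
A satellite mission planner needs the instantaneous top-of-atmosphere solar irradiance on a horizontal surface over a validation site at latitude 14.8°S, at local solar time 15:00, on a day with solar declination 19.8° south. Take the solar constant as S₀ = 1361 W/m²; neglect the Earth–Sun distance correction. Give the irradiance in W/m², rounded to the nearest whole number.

993 W/m²

Hour angle H = 15° × (15 − 12) = 45.00°.
cos θ_z = sin(-14.8°) sin(-19.8°) + cos(-14.8°) cos(-19.8°) cos(45.00°) = 0.0865 + 0.6432 = 0.7297.
Top-of-atmosphere irradiance = S₀ cos θ_z = 1361 × 0.7297 = 993.12 W/m².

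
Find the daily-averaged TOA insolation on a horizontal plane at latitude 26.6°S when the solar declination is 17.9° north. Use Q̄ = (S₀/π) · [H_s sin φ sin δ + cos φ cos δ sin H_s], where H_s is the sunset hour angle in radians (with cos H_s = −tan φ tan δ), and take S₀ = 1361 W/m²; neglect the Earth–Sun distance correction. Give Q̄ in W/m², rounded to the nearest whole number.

−tan φ tan δ = −(-0.5008)(0.3230) = 0.1618; H_s = arccos(0.1618) = 80.69°. In radians, H_s = 1.4083.
H_s sin φ sin δ = 1.4083 × -0.4478 × 0.3074 = -0.1939.
cos φ cos δ sin H_s = 0.8942 × 0.9516 × 0.9868 = 0.8397.
Q̄ = (1361/π) × (-0.1939 + 0.8397) = 433.22 × 0.6458 = 279.77 W/m².

280 W/m²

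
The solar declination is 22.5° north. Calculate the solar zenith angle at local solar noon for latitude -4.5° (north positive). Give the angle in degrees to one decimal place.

At local solar noon the hour angle is zero, so the zenith angle is |φ − δ| = |-4.5° − (22.5°)| = 27.0°.

27.0°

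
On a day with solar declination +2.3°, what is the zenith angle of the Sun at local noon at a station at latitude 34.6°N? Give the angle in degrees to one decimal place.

32.3°

At local solar noon the hour angle is zero, so the zenith angle is |φ − δ| = |34.6° − (2.3°)| = 32.3°.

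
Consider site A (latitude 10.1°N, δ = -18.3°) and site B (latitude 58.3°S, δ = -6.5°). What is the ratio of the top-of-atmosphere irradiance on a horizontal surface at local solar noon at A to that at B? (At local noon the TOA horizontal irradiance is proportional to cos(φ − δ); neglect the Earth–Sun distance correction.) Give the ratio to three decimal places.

A: cos θ_z = cos(10.1° − (-18.3°)) = 0.8796.
B: cos θ_z = cos(-58.3° − (-6.5°)) = 0.6184.
Ratio A/B = 0.8796 / 0.6184 = 1.4224.

1.422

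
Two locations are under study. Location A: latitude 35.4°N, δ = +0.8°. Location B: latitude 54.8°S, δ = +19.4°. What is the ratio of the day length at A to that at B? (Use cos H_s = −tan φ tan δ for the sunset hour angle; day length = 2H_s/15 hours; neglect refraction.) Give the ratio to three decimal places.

A: H_s = arccos(−tan 35.4° · tan 0.8°) = 90.57°, so 2H_s/15 = 12.0760 h.
B: H_s = arccos(−tan -54.8° · tan 19.4°) = 60.05°, so 2H_s/15 = 8.0067 h.
Ratio A/B = 12.0760 / 8.0067 = 1.5082.

1.508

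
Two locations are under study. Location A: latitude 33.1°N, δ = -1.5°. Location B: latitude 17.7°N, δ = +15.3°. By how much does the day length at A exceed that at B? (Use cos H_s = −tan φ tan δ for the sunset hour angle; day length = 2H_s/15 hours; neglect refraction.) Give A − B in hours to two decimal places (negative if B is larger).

-0.80 h

A: H_s = arccos(−tan 33.1° · tan -1.5°) = 89.02°, so 2H_s/15 = 11.8693 h.
B: H_s = arccos(−tan 17.7° · tan 15.3°) = 95.01°, so 2H_s/15 = 12.6680 h.
A − B = 11.8693 − 12.6680 = -0.7987 h.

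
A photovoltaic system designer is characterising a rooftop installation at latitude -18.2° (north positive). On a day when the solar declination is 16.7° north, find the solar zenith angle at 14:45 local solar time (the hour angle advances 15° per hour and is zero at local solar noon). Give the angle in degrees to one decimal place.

Hour angle H = 15° × (14.75 − 12) = 41.25°.
cos θ_z = sin(-18.2°) sin(16.7°) + cos(-18.2°) cos(16.7°) cos(41.25°) = -0.0898 + 0.6841 = 0.5943.
θ_z = arccos(0.5943) = 53.54°.

53.5°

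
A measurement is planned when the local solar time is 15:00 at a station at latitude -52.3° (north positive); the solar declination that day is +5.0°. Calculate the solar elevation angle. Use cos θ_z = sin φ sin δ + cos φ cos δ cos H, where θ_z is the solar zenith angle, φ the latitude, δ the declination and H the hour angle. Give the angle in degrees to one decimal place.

21.2°

Hour angle H = 15° × (15 − 12) = 45.00°.
cos θ_z = sin φ sin δ + cos φ cos δ cos H = (-0.7912)(0.0872) + (0.6115)(0.9962)(0.7071) = 0.3618.
θ_z = arccos(0.3618) = 68.79°, so the elevation is 90° − 68.79° = 21.21°.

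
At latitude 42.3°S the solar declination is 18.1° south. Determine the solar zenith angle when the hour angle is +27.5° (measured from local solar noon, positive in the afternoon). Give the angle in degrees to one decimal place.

33.6°

With φ = -42.3°, δ = -18.1°, H = 27.50°: sin φ sin δ = 0.2091, cos φ cos δ cos H = 0.6236, so cos θ_z = 0.8327.
θ_z = arccos(0.8327) = 33.62°.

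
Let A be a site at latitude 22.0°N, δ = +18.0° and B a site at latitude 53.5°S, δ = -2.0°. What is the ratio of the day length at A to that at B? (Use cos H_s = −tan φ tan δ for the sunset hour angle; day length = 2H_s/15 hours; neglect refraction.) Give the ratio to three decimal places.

1.052

A: H_s = arccos(−tan 22.0° · tan 18.0°) = 97.54°, so 2H_s/15 = 13.0053 h.
B: H_s = arccos(−tan -53.5° · tan -2.0°) = 92.70°, so 2H_s/15 = 12.3600 h.
Ratio A/B = 13.0053 / 12.3600 = 1.0522.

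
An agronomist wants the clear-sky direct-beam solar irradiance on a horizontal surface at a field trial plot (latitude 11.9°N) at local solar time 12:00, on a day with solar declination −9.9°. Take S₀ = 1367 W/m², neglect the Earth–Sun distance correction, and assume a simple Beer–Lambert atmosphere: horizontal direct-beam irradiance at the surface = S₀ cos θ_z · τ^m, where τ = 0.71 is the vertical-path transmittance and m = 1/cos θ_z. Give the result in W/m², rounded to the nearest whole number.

Hour angle H = 15° × (12 − 12) = 0.00°.
With φ = 11.9°, δ = -9.9°, H = 0.00°: sin φ sin δ = -0.0355, cos φ cos δ cos H = 0.9639, so cos θ_z = 0.9284.
Air mass m = 1/cos θ_z = 1/0.9284 = 1.077; τ^m = 0.71^1.077 = 0.6915.
Surface direct beam = 1367 × 0.9284 × 0.6915 = 877.60 W/m².

878 W/m²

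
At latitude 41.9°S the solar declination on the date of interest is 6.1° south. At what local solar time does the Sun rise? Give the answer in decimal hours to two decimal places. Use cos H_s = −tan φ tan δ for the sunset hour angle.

cos H_s = −tan(-41.9°) · tan(-6.1°) = -0.0959, so H_s = arccos(-0.0959) = 95.50°.
Sunrise is at 12 − H_s/15 = 12 − 6.367 = 5.633 h local solar time.

5.63 h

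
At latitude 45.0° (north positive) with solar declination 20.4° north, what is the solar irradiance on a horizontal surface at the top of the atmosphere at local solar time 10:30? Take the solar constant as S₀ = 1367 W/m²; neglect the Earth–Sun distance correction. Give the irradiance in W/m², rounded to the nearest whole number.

Hour angle H = 15° × (10.5 − 12) = -22.50°.
cos θ_z = sin φ sin δ + cos φ cos δ cos H = (0.7071)(0.3486) + (0.7071)(0.9373)(0.9239) = 0.8588.
Top-of-atmosphere irradiance = S₀ cos θ_z = 1367 × 0.8588 = 1173.98 W/m².

1174 W/m²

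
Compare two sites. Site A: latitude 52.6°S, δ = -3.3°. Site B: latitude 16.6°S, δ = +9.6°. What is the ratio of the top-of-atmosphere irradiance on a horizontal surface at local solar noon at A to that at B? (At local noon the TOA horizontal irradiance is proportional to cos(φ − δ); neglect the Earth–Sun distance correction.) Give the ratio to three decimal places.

0.727

A: cos θ_z = cos(-52.6° − (-3.3°)) = 0.6521.
B: cos θ_z = cos(-16.6° − (9.6°)) = 0.8973.
Ratio A/B = 0.6521 / 0.8973 = 0.7267.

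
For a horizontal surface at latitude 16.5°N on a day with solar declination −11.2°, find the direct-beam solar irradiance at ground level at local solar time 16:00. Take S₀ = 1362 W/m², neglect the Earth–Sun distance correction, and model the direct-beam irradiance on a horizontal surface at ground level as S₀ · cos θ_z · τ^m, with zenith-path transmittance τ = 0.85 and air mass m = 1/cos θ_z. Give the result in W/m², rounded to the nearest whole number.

Hour angle H = 15° × (16 − 12) = 60.00°.
cos θ_z = sin(16.5°) sin(-11.2°) + cos(16.5°) cos(-11.2°) cos(60.00°) = -0.0552 + 0.4703 = 0.4151.
Air mass m = 1/cos θ_z = 1/0.4151 = 2.409; τ^m = 0.85^2.409 = 0.6760.
Surface direct beam = 1362 × 0.4151 × 0.6760 = 382.19 W/m².

382 W/m²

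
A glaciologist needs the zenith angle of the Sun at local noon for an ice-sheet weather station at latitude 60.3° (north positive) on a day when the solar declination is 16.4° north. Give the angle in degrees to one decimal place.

43.9°

At local solar noon the hour angle is zero, so the zenith angle is |φ − δ| = |60.3° − (16.4°)| = 43.9°.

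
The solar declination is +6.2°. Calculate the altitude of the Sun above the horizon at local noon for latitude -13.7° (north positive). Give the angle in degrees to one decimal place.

70.1°

At local solar noon the hour angle is zero, so the elevation is 90° − |φ − δ| = 90° − |-13.7° − (6.2°)| = 90° − 19.9° = 70.1°.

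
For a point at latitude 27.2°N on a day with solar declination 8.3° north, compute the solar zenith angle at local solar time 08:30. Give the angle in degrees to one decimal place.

53.0°

Hour angle H = 15° × (8.5 − 12) = -52.50°.
cos θ_z = sin(27.2°) sin(8.3°) + cos(27.2°) cos(8.3°) cos(-52.50°) = 0.0660 + 0.5358 = 0.6018.
θ_z = arccos(0.6018) = 53.00°.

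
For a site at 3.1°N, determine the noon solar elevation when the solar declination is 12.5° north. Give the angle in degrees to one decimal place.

At local solar noon the hour angle is zero, so the elevation is 90° − |φ − δ| = 90° − |3.1° − (12.5°)| = 90° − 9.4° = 80.6°.

80.6°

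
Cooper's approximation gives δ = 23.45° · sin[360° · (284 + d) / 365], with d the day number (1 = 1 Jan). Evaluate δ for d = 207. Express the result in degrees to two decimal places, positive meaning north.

360 × (284 + 207) / 365 = 484.274°; sin(484.274°) = 0.8264.
δ = 23.45 × 0.8264 = 19.379° ≈ +19.38°.

+19.38°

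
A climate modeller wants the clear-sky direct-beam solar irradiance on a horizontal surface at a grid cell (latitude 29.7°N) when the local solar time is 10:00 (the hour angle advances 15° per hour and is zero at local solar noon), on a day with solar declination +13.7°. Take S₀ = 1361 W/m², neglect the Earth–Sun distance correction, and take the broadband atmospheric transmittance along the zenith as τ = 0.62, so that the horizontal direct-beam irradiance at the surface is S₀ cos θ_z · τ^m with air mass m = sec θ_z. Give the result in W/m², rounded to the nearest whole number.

Hour angle H = 15° × (10 − 12) = -30.00°.
cos θ_z = sin(29.7°) sin(13.7°) + cos(29.7°) cos(13.7°) cos(-30.00°) = 0.1173 + 0.7309 = 0.8482.
Air mass m = 1/cos θ_z = 1/0.8482 = 1.179; τ^m = 0.62^1.179 = 0.5692.
Surface direct beam = 1361 × 0.8482 × 0.5692 = 657.08 W/m².

657 W/m²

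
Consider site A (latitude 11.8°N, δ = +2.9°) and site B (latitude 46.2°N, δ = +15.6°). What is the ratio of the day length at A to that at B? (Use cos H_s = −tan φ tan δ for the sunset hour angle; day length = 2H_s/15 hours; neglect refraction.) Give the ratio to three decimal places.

A: H_s = arccos(−tan 11.8° · tan 2.9°) = 90.61°, so 2H_s/15 = 12.0813 h.
B: H_s = arccos(−tan 46.2° · tan 15.6°) = 106.93°, so 2H_s/15 = 14.2573 h.
Ratio A/B = 12.0813 / 14.2573 = 0.8474.

0.847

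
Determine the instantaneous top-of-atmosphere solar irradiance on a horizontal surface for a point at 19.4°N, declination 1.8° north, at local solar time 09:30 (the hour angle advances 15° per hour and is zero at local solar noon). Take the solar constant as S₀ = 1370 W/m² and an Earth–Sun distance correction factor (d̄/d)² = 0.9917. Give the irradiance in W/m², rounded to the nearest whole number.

Hour angle H = 15° × (9.5 − 12) = -37.50°.
With φ = 19.4°, δ = 1.8°, H = -37.50°: sin φ sin δ = 0.0104, cos φ cos δ cos H = 0.7479, so cos θ_z = 0.7583.
Top-of-atmosphere irradiance = S₀ (d̄/d)² cos θ_z = 1370 × 0.9917 × 0.7583 = 1030.25 W/m².

1030 W/m²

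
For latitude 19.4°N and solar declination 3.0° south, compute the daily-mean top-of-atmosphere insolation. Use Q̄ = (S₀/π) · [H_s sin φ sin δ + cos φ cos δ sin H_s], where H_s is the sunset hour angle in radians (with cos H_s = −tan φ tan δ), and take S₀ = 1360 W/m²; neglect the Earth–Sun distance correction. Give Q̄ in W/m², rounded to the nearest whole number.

396 W/m²

cos H_s = −tan(19.4°) · tan(-3.0°) = 0.0185, so H_s = arccos(0.0185) = 88.94°. In radians, H_s = 1.5523.
H_s sin φ sin δ = 1.5523 × 0.3322 × -0.0523 = -0.0270.
cos φ cos δ sin H_s = 0.9432 × 0.9986 × 0.9998 = 0.9417.
Q̄ = (1360/π) × (-0.0270 + 0.9417) = 432.90 × 0.9147 = 395.97 W/m².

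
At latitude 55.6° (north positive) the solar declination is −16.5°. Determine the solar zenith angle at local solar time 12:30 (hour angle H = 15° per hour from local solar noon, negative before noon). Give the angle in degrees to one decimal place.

72.4°

Hour angle H = 15° × (12.5 − 12) = 7.50°.
cos θ_z = sin(55.6°) sin(-16.5°) + cos(55.6°) cos(-16.5°) cos(7.50°) = -0.2343 + 0.5371 = 0.3028.
θ_z = arccos(0.3028) = 72.37°.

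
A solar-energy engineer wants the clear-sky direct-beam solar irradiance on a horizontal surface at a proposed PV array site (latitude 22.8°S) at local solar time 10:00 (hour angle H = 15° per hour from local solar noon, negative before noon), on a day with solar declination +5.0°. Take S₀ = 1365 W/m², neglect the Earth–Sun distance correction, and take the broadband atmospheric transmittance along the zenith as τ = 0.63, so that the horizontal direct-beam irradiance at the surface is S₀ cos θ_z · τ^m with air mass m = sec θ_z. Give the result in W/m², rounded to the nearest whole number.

Hour angle H = 15° × (10 − 12) = -30.00°.
cos θ_z = sin φ sin δ + cos φ cos δ cos H = (-0.3875)(0.0872) + (0.9219)(0.9962)(0.8660) = 0.7615.
Air mass m = 1/cos θ_z = 1/0.7615 = 1.313; τ^m = 0.63^1.313 = 0.5452.
Surface direct beam = 1365 × 0.7615 × 0.5452 = 566.71 W/m².

567 W/m²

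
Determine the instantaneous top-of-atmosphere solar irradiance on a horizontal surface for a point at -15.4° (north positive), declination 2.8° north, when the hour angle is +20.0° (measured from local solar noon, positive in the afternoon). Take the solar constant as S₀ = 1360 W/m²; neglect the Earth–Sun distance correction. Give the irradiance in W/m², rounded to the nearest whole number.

With φ = -15.4°, δ = 2.8°, H = 20.00°: sin φ sin δ = -0.0130, cos φ cos δ cos H = 0.9049, so cos θ_z = 0.8919.
Top-of-atmosphere irradiance = S₀ cos θ_z = 1360 × 0.8919 = 1212.98 W/m².

1213 W/m²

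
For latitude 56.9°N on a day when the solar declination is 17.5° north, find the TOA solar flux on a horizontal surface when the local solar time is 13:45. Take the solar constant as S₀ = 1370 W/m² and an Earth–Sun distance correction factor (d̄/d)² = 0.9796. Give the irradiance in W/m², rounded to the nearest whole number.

965 W/m²

Hour angle H = 15° × (13.75 − 12) = 26.25°.
With φ = 56.9°, δ = 17.5°, H = 26.25°: sin φ sin δ = 0.2519, cos φ cos δ cos H = 0.4671, so cos θ_z = 0.7190.
Top-of-atmosphere irradiance = S₀ (d̄/d)² cos θ_z = 1370 × 0.9796 × 0.7190 = 964.94 W/m².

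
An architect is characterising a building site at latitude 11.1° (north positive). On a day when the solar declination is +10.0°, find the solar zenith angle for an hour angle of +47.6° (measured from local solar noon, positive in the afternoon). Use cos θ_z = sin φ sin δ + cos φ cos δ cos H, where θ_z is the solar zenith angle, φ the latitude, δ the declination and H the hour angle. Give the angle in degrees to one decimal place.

46.8°

With φ = 11.1°, δ = 10.0°, H = 47.60°: sin φ sin δ = 0.0334, cos φ cos δ cos H = 0.6516, so cos θ_z = 0.6850.
θ_z = arccos(0.6850) = 46.76°.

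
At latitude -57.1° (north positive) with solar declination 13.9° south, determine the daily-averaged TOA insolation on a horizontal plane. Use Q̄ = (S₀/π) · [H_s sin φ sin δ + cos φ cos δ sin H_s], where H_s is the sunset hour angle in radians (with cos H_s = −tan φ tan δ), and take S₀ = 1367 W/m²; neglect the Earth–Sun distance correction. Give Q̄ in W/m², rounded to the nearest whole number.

384 W/m²

The sunset hour angle satisfies cos H_s = −tan φ tan δ = -0.3825, giving H_s = 112.49°. In radians, H_s = 1.9633.
H_s sin φ sin δ = 1.9633 × -0.8396 × -0.2402 = 0.3959.
cos φ cos δ sin H_s = 0.5432 × 0.9707 × 0.9240 = 0.4872.
Q̄ = (1367/π) × (0.3959 + 0.4872) = 435.13 × 0.8831 = 384.26 W/m².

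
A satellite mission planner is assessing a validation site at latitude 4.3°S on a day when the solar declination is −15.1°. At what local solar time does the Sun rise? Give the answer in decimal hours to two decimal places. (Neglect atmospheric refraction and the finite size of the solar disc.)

5.92 h

−tan φ tan δ = −(-0.0752)(-0.2698) = -0.0203; H_s = arccos(-0.0203) = 91.16°.
Sunrise is at 12 − H_s/15 = 12 − 6.077 = 5.923 h local solar time.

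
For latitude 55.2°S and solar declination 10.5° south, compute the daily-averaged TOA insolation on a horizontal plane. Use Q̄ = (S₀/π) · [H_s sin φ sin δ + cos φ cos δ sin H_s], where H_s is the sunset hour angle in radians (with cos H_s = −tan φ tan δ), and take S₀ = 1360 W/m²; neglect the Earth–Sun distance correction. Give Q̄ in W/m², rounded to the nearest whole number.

353 W/m²

cos H_s = −tan(-55.2°) · tan(-10.5°) = -0.2667, so H_s = arccos(-0.2667) = 105.47°. In radians, H_s = 1.8408.
H_s sin φ sin δ = 1.8408 × -0.8211 × -0.1822 = 0.2754.
cos φ cos δ sin H_s = 0.5707 × 0.9833 × 0.9638 = 0.5409.
Q̄ = (1360/π) × (0.2754 + 0.5409) = 432.90 × 0.8163 = 353.38 W/m².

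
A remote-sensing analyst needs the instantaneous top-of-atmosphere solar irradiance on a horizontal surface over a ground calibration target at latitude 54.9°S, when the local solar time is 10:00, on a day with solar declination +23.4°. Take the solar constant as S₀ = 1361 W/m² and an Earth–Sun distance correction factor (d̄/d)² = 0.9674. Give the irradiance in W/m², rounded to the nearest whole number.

174 W/m²

Hour angle H = 15° × (10 − 12) = -30.00°.
cos θ_z = sin φ sin δ + cos φ cos δ cos H = (-0.8181)(0.3971) + (0.5750)(0.9178)(0.8660) = 0.1322.
Top-of-atmosphere irradiance = S₀ (d̄/d)² cos θ_z = 1361 × 0.9674 × 0.1322 = 174.06 W/m².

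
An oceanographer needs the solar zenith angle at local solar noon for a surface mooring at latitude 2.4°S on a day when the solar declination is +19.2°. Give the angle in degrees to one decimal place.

21.6°

At local solar noon the hour angle is zero, so the zenith angle is |φ − δ| = |-2.4° − (19.2°)| = 21.6°.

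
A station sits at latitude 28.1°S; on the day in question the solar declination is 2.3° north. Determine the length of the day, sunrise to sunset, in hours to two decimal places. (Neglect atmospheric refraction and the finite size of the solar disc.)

−tan φ tan δ = −(-0.5340)(0.0402) = 0.0215; H_s = arccos(0.0215) = 88.77°.
Day length = 2 H_s / 15° h⁻¹ = 177.54° / 15 = 11.836 h.

11.84 hours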